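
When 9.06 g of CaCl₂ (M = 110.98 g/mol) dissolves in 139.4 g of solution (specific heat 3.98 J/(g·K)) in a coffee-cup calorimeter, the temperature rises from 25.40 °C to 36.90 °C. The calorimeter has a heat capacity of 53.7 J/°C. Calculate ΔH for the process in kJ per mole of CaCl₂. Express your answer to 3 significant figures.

|ΔT| = |36.90 − 25.40| = 11.50 °C
|q_surr| = (139.4 × 3.98 + 53.7) × 11.50 = 608.512 × 11.50 = 6998 J
n(CaCl₂) = 9.06 / 110.98 = 0.08164 mol
Temperature rose, so q_rxn = −|q_surr| = -6.998 kJ
ΔH = q_rxn / n = -85.72 kJ/mol

ΔH = -85.7 kJ/mol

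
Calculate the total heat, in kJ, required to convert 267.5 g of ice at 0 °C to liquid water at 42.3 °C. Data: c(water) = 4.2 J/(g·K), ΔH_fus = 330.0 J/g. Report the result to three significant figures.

q = 136 kJ

q1 (melt at 0 °C): 267.5 × 330.0 = 88275 J
q2 (heat water 0.0→42.3 °C): 267.5 × 4.2 × 42.3 = 47524 J
Total: 88275 + 47524 = 135799 J = 136 kJ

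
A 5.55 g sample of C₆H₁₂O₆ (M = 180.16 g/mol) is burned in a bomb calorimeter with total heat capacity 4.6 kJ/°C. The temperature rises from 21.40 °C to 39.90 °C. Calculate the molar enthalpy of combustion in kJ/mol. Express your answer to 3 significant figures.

ΔH = -2760 kJ/mol

ΔT = 39.90 − 21.40 = 18.50 °C
q_cal = C_cal × ΔT = 4.6 × 18.50 = 85.1 kJ
n = 5.55 / 180.16 = 0.03081 mol
q_rxn = −q_cal = -85.1 kJ
ΔH = -85.1 / 0.03081 = -2762 kJ/mol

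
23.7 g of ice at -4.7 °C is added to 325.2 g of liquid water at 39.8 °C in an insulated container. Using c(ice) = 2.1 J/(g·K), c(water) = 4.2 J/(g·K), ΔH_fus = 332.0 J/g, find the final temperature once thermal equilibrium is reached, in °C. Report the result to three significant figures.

Heat to bring ice to 0 °C and melt it: q₁ = 23.7×2.1×4.7 + 23.7×332.0 = 8102.3 J
Heat the water can supply cooling to 0 °C: 325.2×4.2×39.8 = 54360.4 J > q₁, so all ice melts.
Energy balance: 325.2×4.2×(39.8 − T) = 8102.3 + 23.7×4.2×(T − 0)
1365.84(39.8 − T) = 8102.3 + 99.54 T
54360.4 − 8102.3 = 1465.38 T
T = 46258.1 / 1465.38 = 31.57 °C

T_f = 31.6 °C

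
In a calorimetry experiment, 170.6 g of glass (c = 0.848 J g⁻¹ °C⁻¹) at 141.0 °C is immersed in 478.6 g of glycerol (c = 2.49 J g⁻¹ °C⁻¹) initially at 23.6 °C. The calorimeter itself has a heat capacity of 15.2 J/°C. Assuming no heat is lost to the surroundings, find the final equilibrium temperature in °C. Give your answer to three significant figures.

Heat lost by glass = heat gained by glycerol + calorimeter.
(170.6)(0.848)(141.0 − T) = [(478.6)(2.49) + 15.2](T − 23.6)
144.6688 (141.0 − T) = 1206.914 (T − 23.6)
20398 − 144.6688 T = 1206.914 T − 28483
48881 = 1351.5828 T
T = 36.17 °C

T_f = 36.2 °C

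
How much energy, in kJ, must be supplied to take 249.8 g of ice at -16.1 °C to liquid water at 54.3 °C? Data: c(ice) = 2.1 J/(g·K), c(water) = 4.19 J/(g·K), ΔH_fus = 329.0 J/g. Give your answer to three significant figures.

q = 147 kJ

q1 (heat ice -16.1→0.0 °C): 249.8 × 2.1 × 16.1 = 8446 J
q2 (melt at 0 °C): 249.8 × 329.0 = 82184 J
q3 (heat water 0.0→54.3 °C): 249.8 × 4.19 × 54.3 = 56834 J
Total: 8446 + 82184 + 56834 = 147464 J = 147 kJ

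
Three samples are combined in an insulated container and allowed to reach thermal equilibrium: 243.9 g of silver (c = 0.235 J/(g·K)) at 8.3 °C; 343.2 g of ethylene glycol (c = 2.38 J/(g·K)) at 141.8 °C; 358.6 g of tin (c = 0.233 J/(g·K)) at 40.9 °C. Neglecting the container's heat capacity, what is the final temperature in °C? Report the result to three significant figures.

T_f = 125 °C

Σ mᵢcᵢ(T − Tᵢ) = 0  ⇒  T = Σ mᵢcᵢTᵢ / Σ mᵢcᵢ
Σ mᵢcᵢ = 243.9×0.235 + 343.2×2.38 + 358.6×0.233 = 957.6863
Σ mᵢcᵢTᵢ = 57.3165×8.3 + 816.816×141.8 + 83.5538×40.9 = 119720
T = 119720 / 957.6863 = 125.0 °C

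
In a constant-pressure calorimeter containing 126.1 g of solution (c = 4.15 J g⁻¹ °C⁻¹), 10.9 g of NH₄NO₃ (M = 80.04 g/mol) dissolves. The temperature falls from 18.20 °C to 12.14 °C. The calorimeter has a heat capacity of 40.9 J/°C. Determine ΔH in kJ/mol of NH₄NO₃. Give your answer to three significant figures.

|ΔT| = |12.14 − 18.20| = 6.06 °C
|q_surr| = (126.1 × 4.15 + 40.9) × 6.06 = 564.215 × 6.06 = 3419 J
n(NH₄NO₃) = 10.9 / 80.04 = 0.1362 mol
Temperature fell, so q_rxn = +|q_surr| = 3.419 kJ
ΔH = q_rxn / n = 25.10 kJ/mol

ΔH = 25.1 kJ/mol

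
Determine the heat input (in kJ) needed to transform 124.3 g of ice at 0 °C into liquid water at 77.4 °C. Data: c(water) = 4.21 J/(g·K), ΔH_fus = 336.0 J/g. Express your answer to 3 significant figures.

q = 82.3 kJ

q1 (melt at 0 °C): 124.3 × 336.0 = 41765 J
q2 (heat water 0.0→77.4 °C): 124.3 × 4.21 × 77.4 = 40504 J
Total: 41765 + 40504 = 82269 J = 82.3 kJ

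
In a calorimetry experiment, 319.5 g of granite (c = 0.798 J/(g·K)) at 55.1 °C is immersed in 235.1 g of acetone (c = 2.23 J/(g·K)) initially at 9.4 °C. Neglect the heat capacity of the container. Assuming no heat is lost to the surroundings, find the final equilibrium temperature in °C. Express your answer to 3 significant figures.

Heat lost by granite = heat gained by acetone.
(319.5)(0.798)(55.1 − T) = (235.1)(2.23)(T − 9.4)
254.961 (55.1 − T) = 524.273 (T − 9.4)
14048 − 254.961 T = 524.273 T − 4928.2
18976.2 = 779.234 T
T = 24.35 °C

T_f = 24.4 °C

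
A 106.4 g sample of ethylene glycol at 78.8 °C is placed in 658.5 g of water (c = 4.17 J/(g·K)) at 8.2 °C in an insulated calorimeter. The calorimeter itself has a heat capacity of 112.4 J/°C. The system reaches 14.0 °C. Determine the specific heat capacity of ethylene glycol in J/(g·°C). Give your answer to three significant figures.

q_gained = (658.5 × 4.17 + 112.4) × (14.0 − 8.2) = 16580 J
q_lost = 106.4 × c × (78.8 − 14.0) = 6894.72 c
Set equal: c = 16580 / 6894.72 = 2.40 J/(g·°C)

c = 2.40 J/(g·°C)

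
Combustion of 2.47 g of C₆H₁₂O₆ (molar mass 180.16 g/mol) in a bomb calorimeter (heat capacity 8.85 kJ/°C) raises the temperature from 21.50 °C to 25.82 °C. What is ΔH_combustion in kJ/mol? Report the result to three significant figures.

ΔH = -2790 kJ/mol

ΔT = 25.82 − 21.50 = 4.32 °C
q_cal = C_cal × ΔT = 8.85 × 4.32 = 38.232 kJ
n = 2.47 / 180.16 = 0.01371 mol
q_rxn = −q_cal = -38.232 kJ
ΔH = -38.232 / 0.01371 = -2789 kJ/mol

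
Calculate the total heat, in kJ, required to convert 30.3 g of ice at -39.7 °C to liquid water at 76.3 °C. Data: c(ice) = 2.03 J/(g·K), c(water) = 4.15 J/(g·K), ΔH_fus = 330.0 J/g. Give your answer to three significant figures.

q1 (heat ice -39.7→0.0 °C): 30.3 × 2.03 × 39.7 = 2442 J
q2 (melt at 0 °C): 30.3 × 330.0 = 9999 J
q3 (heat water 0.0→76.3 °C): 30.3 × 4.15 × 76.3 = 9594 J
Total: 2442 + 9999 + 9594 = 22035 J = 22.0 kJ

q = 22.0 kJ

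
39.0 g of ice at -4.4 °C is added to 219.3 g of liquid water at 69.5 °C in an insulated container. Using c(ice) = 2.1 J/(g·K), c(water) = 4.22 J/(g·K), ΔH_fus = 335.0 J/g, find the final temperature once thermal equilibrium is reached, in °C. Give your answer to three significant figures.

T_f = 46.7 °C

Heat to bring ice to 0 °C and melt it: q₁ = 39.0×2.1×4.4 + 39.0×335.0 = 13425 J
Heat the water can supply cooling to 0 °C: 219.3×4.22×69.5 = 64318.5 J > q₁, so all ice melts.
Energy balance: 219.3×4.22×(69.5 − T) = 13425 + 39.0×4.22×(T − 0)
925.446(69.5 − T) = 13425 + 164.58 T
64318.5 − 13425 = 1090.026 T
T = 50893.5 / 1090.026 = 46.69 °C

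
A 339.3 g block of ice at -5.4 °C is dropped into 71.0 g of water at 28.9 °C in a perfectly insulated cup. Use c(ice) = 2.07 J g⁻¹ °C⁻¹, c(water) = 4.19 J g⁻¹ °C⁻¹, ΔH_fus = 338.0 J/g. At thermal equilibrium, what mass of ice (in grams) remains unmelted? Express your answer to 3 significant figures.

m_ice remaining = 325 g

Heat to warm all ice to 0 °C: 339.3×2.07×5.4 = 3792.7 J
Heat released by water cooling to 0 °C: 71.0×4.19×28.9 = 8597.5 J
8597.5 J < 3792.7 + 339.3×338.0 = 118476.1 J, so not all ice melts; final T = 0 °C.
Heat left for melting: 8597.5 − 3792.7 = 4804.8 J
Mass melted = 4804.8 / 338.0 = 14.22 g
Ice remaining = 339.3 − 14.22 = 325.08 g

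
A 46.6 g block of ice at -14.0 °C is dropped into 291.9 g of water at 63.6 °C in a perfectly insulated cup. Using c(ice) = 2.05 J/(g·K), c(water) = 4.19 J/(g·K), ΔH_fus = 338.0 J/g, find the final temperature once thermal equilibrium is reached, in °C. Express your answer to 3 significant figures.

Heat to bring ice to 0 °C and melt it: q₁ = 46.6×2.05×14.0 + 46.6×338.0 = 17088 J
Heat the water can supply cooling to 0 °C: 291.9×4.19×63.6 = 77786.7 J > q₁, so all ice melts.
Energy balance: 291.9×4.19×(63.6 − T) = 17088 + 46.6×4.19×(T − 0)
1223.061(63.6 − T) = 17088 + 195.254 T
77786.7 − 17088 = 1418.315 T
T = 60698.7 / 1418.315 = 42.80 °C

T_f = 42.8 °C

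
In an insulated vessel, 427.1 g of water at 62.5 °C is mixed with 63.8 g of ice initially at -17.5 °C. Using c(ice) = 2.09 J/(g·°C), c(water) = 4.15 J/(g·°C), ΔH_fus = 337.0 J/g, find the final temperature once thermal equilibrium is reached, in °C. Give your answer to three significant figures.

Heat to bring ice to 0 °C and melt it: q₁ = 63.8×2.09×17.5 + 63.8×337.0 = 23834 J
Heat the water can supply cooling to 0 °C: 427.1×4.15×62.5 = 110779 J > q₁, so all ice melts.
Energy balance: 427.1×4.15×(62.5 − T) = 23834 + 63.8×4.15×(T − 0)
1772.465(62.5 − T) = 23834 + 264.77 T
110779 − 23834 = 2037.235 T
T = 86945 / 2037.235 = 42.68 °C

T_f = 42.7 °C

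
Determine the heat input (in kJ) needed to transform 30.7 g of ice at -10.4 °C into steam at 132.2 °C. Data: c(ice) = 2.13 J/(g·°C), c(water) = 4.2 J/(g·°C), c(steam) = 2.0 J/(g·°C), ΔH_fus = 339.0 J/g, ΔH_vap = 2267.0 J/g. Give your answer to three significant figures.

q = 95.6 kJ

q1 (heat ice -10.4→0.0 °C): 30.7 × 2.13 × 10.4 = 680 J
q2 (melt at 0 °C): 30.7 × 339.0 = 10407 J
q3 (heat water 0.0→100.0 °C): 30.7 × 4.2 × 100.0 = 12894 J
q4 (vaporize at 100 °C): 30.7 × 2267.0 = 69597 J
q5 (heat steam 100.0→132.2 °C): 30.7 × 2.0 × 32.2 = 1977 J
Total: 680 + 10407 + 12894 + 69597 + 1977 = 95555 J = 95.6 kJ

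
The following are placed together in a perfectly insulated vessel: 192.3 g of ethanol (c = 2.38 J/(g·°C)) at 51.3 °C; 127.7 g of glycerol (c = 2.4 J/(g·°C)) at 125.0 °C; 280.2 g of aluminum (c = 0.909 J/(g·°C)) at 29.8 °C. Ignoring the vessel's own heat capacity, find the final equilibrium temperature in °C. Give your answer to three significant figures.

Σ mᵢcᵢ(T − Tᵢ) = 0  ⇒  T = Σ mᵢcᵢTᵢ / Σ mᵢcᵢ
Σ mᵢcᵢ = 192.3×2.38 + 127.7×2.4 + 280.2×0.909 = 1018.8558
Σ mᵢcᵢTᵢ = 457.674×51.3 + 306.48×125.0 + 254.7018×29.8 = 69379
T = 69379 / 1018.8558 = 68.10 °C

T_f = 68.1 °C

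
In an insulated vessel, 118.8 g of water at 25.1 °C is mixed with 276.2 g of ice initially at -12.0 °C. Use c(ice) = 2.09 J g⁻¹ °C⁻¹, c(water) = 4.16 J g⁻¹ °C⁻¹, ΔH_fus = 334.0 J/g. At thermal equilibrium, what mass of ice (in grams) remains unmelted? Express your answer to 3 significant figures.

m_ice remaining = 260 g

Heat to warm all ice to 0 °C: 276.2×2.09×12.0 = 6927.1 J
Heat released by water cooling to 0 °C: 118.8×4.16×25.1 = 12405 J
12405 J < 6927.1 + 276.2×334.0 = 99177.9 J, so not all ice melts; final T = 0 °C.
Heat left for melting: 12405 − 6927.1 = 5477.9 J
Mass melted = 5477.9 / 334.0 = 16.40 g
Ice remaining = 276.2 − 16.40 = 259.80 g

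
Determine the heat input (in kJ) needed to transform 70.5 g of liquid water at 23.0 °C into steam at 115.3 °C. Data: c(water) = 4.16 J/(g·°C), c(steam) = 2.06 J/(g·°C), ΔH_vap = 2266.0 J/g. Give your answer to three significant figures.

q = 185 kJ

q1 (heat water 23.0→100.0 °C): 70.5 × 4.16 × 77.0 = 22583 J
q2 (vaporize at 100 °C): 70.5 × 2266.0 = 159753 J
q3 (heat steam 100.0→115.3 °C): 70.5 × 2.06 × 15.3 = 2222 J
Total: 22583 + 159753 + 2222 = 184558 J = 185 kJ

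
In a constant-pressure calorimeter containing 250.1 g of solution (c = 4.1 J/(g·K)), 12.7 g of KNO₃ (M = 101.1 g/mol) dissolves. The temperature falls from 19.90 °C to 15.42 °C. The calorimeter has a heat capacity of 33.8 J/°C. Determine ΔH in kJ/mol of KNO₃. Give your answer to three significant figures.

|ΔT| = |15.42 − 19.90| = 4.48 °C
|q_surr| = (250.1 × 4.1 + 33.8) × 4.48 = 1059.21 × 4.48 = 4745 J
n(KNO₃) = 12.7 / 101.1 = 0.1256 mol
Temperature fell, so q_rxn = +|q_surr| = 4.745 kJ
ΔH = q_rxn / n = 37.78 kJ/mol

ΔH = 37.8 kJ/mol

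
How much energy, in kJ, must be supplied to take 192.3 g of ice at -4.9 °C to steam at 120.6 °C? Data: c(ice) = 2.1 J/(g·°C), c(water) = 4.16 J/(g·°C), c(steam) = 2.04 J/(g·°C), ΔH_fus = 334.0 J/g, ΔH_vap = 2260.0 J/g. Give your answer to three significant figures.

q1 (heat ice -4.9→0.0 °C): 192.3 × 2.1 × 4.9 = 1979 J
q2 (melt at 0 °C): 192.3 × 334.0 = 64228 J
q3 (heat water 0.0→100.0 °C): 192.3 × 4.16 × 100.0 = 79997 J
q4 (vaporize at 100 °C): 192.3 × 2260.0 = 434598 J
q5 (heat steam 100.0→120.6 °C): 192.3 × 2.04 × 20.6 = 8081 J
Total: 1979 + 64228 + 79997 + 434598 + 8081 = 588883 J = 589 kJ

q = 589 kJ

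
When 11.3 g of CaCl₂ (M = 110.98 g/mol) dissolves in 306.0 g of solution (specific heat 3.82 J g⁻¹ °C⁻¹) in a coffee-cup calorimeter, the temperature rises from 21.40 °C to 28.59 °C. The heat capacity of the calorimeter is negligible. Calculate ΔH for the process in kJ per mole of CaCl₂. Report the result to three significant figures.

ΔH = -82.5 kJ/mol

|ΔT| = |28.59 − 21.40| = 7.19 °C
|q_surr| = (306.0 × 3.82) × 7.19 = 1168.92 × 7.19 = 8404.5 J
n(CaCl₂) = 11.3 / 110.98 = 0.10182 mol
Temperature rose, so q_rxn = −|q_surr| = -8.4045 kJ
ΔH = q_rxn / n = -82.54 kJ/mol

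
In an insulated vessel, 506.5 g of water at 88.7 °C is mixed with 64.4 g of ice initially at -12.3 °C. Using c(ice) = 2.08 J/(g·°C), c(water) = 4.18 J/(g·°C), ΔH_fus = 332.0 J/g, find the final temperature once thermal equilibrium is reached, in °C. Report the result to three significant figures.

Heat to bring ice to 0 °C and melt it: q₁ = 64.4×2.08×12.3 + 64.4×332.0 = 23028 J
Heat the water can supply cooling to 0 °C: 506.5×4.18×88.7 = 187793 J > q₁, so all ice melts.
Energy balance: 506.5×4.18×(88.7 − T) = 23028 + 64.4×4.18×(T − 0)
2117.17(88.7 − T) = 23028 + 269.192 T
187793 − 23028 = 2386.362 T
T = 164765 / 2386.362 = 69.04 °C

T_f = 69.0 °C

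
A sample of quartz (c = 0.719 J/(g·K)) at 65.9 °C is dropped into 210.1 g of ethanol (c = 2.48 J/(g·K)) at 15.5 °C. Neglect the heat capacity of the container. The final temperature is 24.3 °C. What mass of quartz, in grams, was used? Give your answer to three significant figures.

m = 153 g

q_gained = (210.1 × 2.48) × (24.3 − 15.5) = 4585 J
q_lost = m × 0.719 × (65.9 − 24.3) = 29.9104 m
m = 4585 / 29.9104 = 153 g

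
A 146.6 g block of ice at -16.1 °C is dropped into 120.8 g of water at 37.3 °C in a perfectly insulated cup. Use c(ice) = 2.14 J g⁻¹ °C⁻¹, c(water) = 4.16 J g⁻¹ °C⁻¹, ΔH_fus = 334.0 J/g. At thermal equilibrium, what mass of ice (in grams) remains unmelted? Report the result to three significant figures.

Heat to warm all ice to 0 °C: 146.6×2.14×16.1 = 5051.0 J
Heat released by water cooling to 0 °C: 120.8×4.16×37.3 = 18744 J
18744 J < 5051.0 + 146.6×334.0 = 54015.4 J, so not all ice melts; final T = 0 °C.
Heat left for melting: 18744 − 5051.0 = 13693.0 J
Mass melted = 13693.0 / 334.0 = 41.00 g
Ice remaining = 146.6 − 41.00 = 105.60 g

m_ice remaining = 106 g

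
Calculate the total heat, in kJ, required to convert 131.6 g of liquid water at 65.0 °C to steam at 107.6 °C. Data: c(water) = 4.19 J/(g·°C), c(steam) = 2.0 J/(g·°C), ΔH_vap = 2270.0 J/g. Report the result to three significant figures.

q = 320 kJ

q1 (heat water 65.0→100.0 °C): 131.6 × 4.19 × 35.0 = 19299 J
q2 (vaporize at 100 °C): 131.6 × 2270.0 = 298732 J
q3 (heat steam 100.0→107.6 °C): 131.6 × 2.0 × 7.6 = 2000 J
Total: 19299 + 298732 + 2000 = 320031 J = 320 kJ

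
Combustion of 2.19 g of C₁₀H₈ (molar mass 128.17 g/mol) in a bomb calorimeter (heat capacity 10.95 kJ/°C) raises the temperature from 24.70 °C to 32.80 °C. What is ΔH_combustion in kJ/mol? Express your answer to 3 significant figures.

ΔT = 32.80 − 24.70 = 8.10 °C
q_cal = C_cal × ΔT = 10.95 × 8.10 = 88.695 kJ
n = 2.19 / 128.17 = 0.01709 mol
q_rxn = −q_cal = -88.695 kJ
ΔH = -88.695 / 0.01709 = -5190 kJ/mol

ΔH = -5190 kJ/mol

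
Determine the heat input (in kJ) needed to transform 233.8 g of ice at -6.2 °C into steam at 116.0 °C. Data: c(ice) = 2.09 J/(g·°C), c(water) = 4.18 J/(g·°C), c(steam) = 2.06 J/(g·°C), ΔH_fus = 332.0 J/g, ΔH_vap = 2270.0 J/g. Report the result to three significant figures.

q = 717 kJ

q1 (heat ice -6.2→0.0 °C): 233.8 × 2.09 × 6.2 = 3030 J
q2 (melt at 0 °C): 233.8 × 332.0 = 77622 J
q3 (heat water 0.0→100.0 °C): 233.8 × 4.18 × 100.0 = 97728 J
q4 (vaporize at 100 °C): 233.8 × 2270.0 = 530726 J
q5 (heat steam 100.0→116.0 °C): 233.8 × 2.06 × 16.0 = 7706 J
Total: 3030 + 77622 + 97728 + 530726 + 7706 = 716812 J = 717 kJ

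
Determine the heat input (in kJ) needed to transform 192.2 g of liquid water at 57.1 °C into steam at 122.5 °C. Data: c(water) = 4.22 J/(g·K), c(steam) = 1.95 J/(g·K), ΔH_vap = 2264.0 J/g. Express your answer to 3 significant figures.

q1 (heat water 57.1→100.0 °C): 192.2 × 4.22 × 42.9 = 34796 J
q2 (vaporize at 100 °C): 192.2 × 2264.0 = 435141 J
q3 (heat steam 100.0→122.5 °C): 192.2 × 1.95 × 22.5 = 8433 J
Total: 34796 + 435141 + 8433 = 478370 J = 478 kJ

q = 478 kJ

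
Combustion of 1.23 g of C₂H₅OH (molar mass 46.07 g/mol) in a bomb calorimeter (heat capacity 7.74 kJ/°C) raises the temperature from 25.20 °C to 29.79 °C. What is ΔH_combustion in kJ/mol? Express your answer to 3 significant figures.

ΔT = 29.79 − 25.20 = 4.59 °C
q_cal = C_cal × ΔT = 7.74 × 4.59 = 35.5266 kJ
n = 1.23 / 46.07 = 0.02670 mol
q_rxn = −q_cal = -35.5266 kJ
ΔH = -35.5266 / 0.02670 = -1331 kJ/mol

ΔH = -1330 kJ/mol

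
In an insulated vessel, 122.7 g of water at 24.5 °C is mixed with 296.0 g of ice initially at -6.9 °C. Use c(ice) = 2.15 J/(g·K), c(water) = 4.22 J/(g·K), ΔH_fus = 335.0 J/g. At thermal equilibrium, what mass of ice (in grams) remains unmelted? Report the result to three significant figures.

m_ice remaining = 271 g

Heat to warm all ice to 0 °C: 296.0×2.15×6.9 = 4391.2 J
Heat released by water cooling to 0 °C: 122.7×4.22×24.5 = 12686 J
12686 J < 4391.2 + 296.0×335.0 = 103551.2 J, so not all ice melts; final T = 0 °C.
Heat left for melting: 12686 − 4391.2 = 8294.8 J
Mass melted = 8294.8 / 335.0 = 24.76 g
Ice remaining = 296.0 − 24.76 = 271.24 g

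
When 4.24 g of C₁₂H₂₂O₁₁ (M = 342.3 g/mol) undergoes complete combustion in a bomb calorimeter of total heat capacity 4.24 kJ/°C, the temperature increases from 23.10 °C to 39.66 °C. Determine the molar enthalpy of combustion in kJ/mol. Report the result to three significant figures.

ΔH = -5670 kJ/mol

ΔT = 39.66 − 23.10 = 16.56 °C
q_cal = C_cal × ΔT = 4.24 × 16.56 = 70.2144 kJ
n = 4.24 / 342.3 = 0.01239 mol
q_rxn = −q_cal = -70.2144 kJ
ΔH = -70.2144 / 0.01239 = -5667 kJ/mol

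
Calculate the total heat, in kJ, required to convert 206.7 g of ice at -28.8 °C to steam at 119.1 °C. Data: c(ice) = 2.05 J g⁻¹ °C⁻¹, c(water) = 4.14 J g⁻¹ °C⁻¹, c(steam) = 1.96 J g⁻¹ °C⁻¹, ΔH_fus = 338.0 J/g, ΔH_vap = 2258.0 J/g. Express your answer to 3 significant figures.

q1 (heat ice -28.8→0.0 °C): 206.7 × 2.05 × 28.8 = 12204 J
q2 (melt at 0 °C): 206.7 × 338.0 = 69865 J
q3 (heat water 0.0→100.0 °C): 206.7 × 4.14 × 100.0 = 85574 J
q4 (vaporize at 100 °C): 206.7 × 2258.0 = 466729 J
q5 (heat steam 100.0→119.1 °C): 206.7 × 1.96 × 19.1 = 7738 J
Total: 12204 + 69865 + 85574 + 466729 + 7738 = 642110 J = 642 kJ

q = 642 kJ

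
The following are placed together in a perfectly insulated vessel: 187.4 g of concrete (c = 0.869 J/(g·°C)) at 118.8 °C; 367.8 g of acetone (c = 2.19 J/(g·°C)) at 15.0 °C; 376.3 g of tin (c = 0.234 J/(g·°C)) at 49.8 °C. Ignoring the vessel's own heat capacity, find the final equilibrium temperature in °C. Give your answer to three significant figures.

T_f = 33.9 °C

Σ mᵢcᵢ(T − Tᵢ) = 0  ⇒  T = Σ mᵢcᵢTᵢ / Σ mᵢcᵢ
Σ mᵢcᵢ = 187.4×0.869 + 367.8×2.19 + 376.3×0.234 = 1056.3868
Σ mᵢcᵢTᵢ = 162.8506×118.8 + 805.482×15.0 + 88.0542×49.8 = 35814
T = 35814 / 1056.3868 = 33.90 °C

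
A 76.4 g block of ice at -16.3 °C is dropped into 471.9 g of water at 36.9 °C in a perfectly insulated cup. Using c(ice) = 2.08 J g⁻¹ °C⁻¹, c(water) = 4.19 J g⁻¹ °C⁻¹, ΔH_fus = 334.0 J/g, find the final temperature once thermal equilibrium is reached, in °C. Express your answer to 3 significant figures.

T_f = 19.5 °C

Heat to bring ice to 0 °C and melt it: q₁ = 76.4×2.08×16.3 + 76.4×334.0 = 28108 J
Heat the water can supply cooling to 0 °C: 471.9×4.19×36.9 = 72960.9 J > q₁, so all ice melts.
Energy balance: 471.9×4.19×(36.9 − T) = 28108 + 76.4×4.19×(T − 0)
1977.261(36.9 − T) = 28108 + 320.116 T
72960.9 − 28108 = 2297.377 T
T = 44852.9 / 2297.377 = 19.52 °C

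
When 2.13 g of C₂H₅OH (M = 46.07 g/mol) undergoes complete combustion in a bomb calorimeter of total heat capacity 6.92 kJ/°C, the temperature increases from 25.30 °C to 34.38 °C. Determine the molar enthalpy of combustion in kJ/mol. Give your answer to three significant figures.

ΔT = 34.38 − 25.30 = 9.08 °C
q_cal = C_cal × ΔT = 6.92 × 9.08 = 62.8336 kJ
n = 2.13 / 46.07 = 0.04623 mol
q_rxn = −q_cal = -62.8336 kJ
ΔH = -62.8336 / 0.04623 = -1359 kJ/mol

ΔH = -1360 kJ/mol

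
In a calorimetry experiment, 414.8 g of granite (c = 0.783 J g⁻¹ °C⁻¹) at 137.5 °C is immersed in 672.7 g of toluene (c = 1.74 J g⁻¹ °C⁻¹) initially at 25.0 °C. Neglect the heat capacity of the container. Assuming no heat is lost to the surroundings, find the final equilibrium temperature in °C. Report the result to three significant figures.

T_f = 49.4 °C

Heat lost by granite = heat gained by toluene.
(414.8)(0.783)(137.5 − T) = (672.7)(1.74)(T − 25.0)
324.7884 (137.5 − T) = 1170.498 (T − 25.0)
44658 − 324.7884 T = 1170.498 T − 29262
73920 = 1495.2864 T
T = 49.44 °C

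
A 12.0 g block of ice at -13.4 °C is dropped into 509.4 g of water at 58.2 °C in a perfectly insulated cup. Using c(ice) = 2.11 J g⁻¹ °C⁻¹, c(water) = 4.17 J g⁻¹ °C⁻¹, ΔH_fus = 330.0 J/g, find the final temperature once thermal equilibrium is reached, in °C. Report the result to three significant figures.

T_f = 54.9 °C

Heat to bring ice to 0 °C and melt it: q₁ = 12.0×2.11×13.4 + 12.0×330.0 = 4299.3 J
Heat the water can supply cooling to 0 °C: 509.4×4.17×58.2 = 123628 J > q₁, so all ice melts.
Energy balance: 509.4×4.17×(58.2 − T) = 4299.3 + 12.0×4.17×(T − 0)
2124.198(58.2 − T) = 4299.3 + 50.04 T
123628 − 4299.3 = 2174.238 T
T = 119328.7 / 2174.238 = 54.88 °C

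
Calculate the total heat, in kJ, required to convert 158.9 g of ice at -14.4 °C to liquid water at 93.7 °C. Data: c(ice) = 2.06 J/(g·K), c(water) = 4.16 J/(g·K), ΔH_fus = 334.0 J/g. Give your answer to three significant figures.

q1 (heat ice -14.4→0.0 °C): 158.9 × 2.06 × 14.4 = 4714 J
q2 (melt at 0 °C): 158.9 × 334.0 = 53073 J
q3 (heat water 0.0→93.7 °C): 158.9 × 4.16 × 93.7 = 61938 J
Total: 4714 + 53073 + 61938 = 119725 J = 120 kJ

q = 120 kJ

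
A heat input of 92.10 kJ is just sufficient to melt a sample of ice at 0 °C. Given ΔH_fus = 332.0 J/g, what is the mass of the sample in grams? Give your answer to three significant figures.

m = 277 g

m = q / ΔH_fus = 92100 J / 332.0 J/g = 277 g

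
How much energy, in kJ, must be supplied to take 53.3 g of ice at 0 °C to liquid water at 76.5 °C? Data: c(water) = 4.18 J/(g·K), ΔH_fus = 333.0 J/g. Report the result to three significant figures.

q = 34.8 kJ

q1 (melt at 0 °C): 53.3 × 333.0 = 17749 J
q2 (heat water 0.0→76.5 °C): 53.3 × 4.18 × 76.5 = 17044 J
Total: 17749 + 17044 = 34793 J = 34.8 kJ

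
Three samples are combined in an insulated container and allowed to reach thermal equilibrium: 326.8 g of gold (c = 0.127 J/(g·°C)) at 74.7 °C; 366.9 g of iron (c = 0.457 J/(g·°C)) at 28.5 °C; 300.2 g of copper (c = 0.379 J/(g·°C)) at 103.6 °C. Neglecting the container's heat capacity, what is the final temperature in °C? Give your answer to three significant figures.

Σ mᵢcᵢ(T − Tᵢ) = 0  ⇒  T = Σ mᵢcᵢTᵢ / Σ mᵢcᵢ
Σ mᵢcᵢ = 326.8×0.127 + 366.9×0.457 + 300.2×0.379 = 322.9527
Σ mᵢcᵢTᵢ = 41.5036×74.7 + 167.6733×28.5 + 113.7758×103.6 = 19666
T = 19666 / 322.9527 = 60.89 °C

T_f = 60.9 °C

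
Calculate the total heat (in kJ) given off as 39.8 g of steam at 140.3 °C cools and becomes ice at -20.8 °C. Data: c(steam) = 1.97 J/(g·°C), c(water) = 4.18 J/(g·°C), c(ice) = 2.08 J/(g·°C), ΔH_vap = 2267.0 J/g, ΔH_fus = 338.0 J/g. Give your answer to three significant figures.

q1 (cool steam 140.3→100 °C): 39.8 × 1.97 × 40.3 = 3160 J
q2 (condense at 100 °C): 39.8 × 2267.0 = 90227 J
q3 (cool water 100→0 °C): 39.8 × 4.18 × 100.0 = 16636 J
q4 (freeze at 0 °C): 39.8 × 338.0 = 13452 J
q5 (cool ice 0→-20.8 °C): 39.8 × 2.08 × 20.8 = 1722 J
Total: 3160 + 90227 + 16636 + 13452 + 1722 = 125197 J = 125 kJ

q = 125 kJ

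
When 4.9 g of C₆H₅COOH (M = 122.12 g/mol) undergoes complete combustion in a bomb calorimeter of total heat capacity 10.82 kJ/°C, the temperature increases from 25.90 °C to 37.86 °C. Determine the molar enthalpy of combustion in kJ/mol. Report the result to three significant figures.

ΔH = -3230 kJ/mol

ΔT = 37.86 − 25.90 = 11.96 °C
q_cal = C_cal × ΔT = 10.82 × 11.96 = 129.4072 kJ
n = 4.9 / 122.12 = 0.04012 mol
q_rxn = −q_cal = -129.4072 kJ
ΔH = -129.4072 / 0.04012 = -3226 kJ/mol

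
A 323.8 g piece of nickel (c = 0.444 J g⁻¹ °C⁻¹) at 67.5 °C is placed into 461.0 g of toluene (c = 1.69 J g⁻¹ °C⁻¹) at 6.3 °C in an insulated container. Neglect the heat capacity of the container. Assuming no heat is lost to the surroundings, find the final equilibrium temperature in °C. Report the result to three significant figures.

Heat lost by nickel = heat gained by toluene.
(323.8)(0.444)(67.5 − T) = (461.0)(1.69)(T − 6.3)
143.7672 (67.5 − T) = 779.09 (T − 6.3)
9704.3 − 143.7672 T = 779.09 T − 4908.3
14612.6 = 922.8572 T
T = 15.83 °C

T_f = 15.8 °C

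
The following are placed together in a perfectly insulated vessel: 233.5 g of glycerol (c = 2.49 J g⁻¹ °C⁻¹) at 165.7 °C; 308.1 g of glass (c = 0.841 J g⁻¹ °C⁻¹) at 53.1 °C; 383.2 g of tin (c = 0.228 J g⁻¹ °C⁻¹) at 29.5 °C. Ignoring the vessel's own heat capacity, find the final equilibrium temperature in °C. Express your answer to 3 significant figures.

T_f = 121 °C

Σ mᵢcᵢ(T − Tᵢ) = 0  ⇒  T = Σ mᵢcᵢTᵢ / Σ mᵢcᵢ
Σ mᵢcᵢ = 233.5×2.49 + 308.1×0.841 + 383.2×0.228 = 927.8967
Σ mᵢcᵢTᵢ = 581.415×165.7 + 259.1121×53.1 + 87.3696×29.5 = 112680
T = 112680 / 927.8967 = 121.4 °C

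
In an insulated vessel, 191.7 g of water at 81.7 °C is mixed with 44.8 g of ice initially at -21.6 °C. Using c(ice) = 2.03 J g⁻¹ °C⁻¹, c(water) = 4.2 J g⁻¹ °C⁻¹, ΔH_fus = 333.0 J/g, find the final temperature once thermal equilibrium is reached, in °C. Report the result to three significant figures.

T_f = 49.2 °C

Heat to bring ice to 0 °C and melt it: q₁ = 44.8×2.03×21.6 + 44.8×333.0 = 16883 J
Heat the water can supply cooling to 0 °C: 191.7×4.2×81.7 = 65779.9 J > q₁, so all ice melts.
Energy balance: 191.7×4.2×(81.7 − T) = 16883 + 44.8×4.2×(T − 0)
805.14(81.7 − T) = 16883 + 188.16 T
65779.9 − 16883 = 993.30 T
T = 48896.9 / 993.30 = 49.23 °C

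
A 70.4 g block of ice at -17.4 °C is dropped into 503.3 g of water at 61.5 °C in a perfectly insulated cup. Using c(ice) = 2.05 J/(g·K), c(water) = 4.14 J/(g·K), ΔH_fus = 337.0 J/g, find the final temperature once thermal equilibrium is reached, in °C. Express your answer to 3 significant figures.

Heat to bring ice to 0 °C and melt it: q₁ = 70.4×2.05×17.4 + 70.4×337.0 = 26236 J
Heat the water can supply cooling to 0 °C: 503.3×4.14×61.5 = 128145 J > q₁, so all ice melts.
Energy balance: 503.3×4.14×(61.5 − T) = 26236 + 70.4×4.14×(T − 0)
2083.662(61.5 − T) = 26236 + 291.456 T
128145 − 26236 = 2375.118 T
T = 101909 / 2375.118 = 42.91 °C

T_f = 42.9 °C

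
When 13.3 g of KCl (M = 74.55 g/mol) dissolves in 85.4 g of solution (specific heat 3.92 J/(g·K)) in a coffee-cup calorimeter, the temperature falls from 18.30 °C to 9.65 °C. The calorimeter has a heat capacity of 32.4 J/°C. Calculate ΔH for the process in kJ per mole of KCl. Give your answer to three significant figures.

ΔH = 17.8 kJ/mol

|ΔT| = |9.65 − 18.30| = 8.65 °C
|q_surr| = (85.4 × 3.92 + 32.4) × 8.65 = 367.168 × 8.65 = 3176 J
n(KCl) = 13.3 / 74.55 = 0.1784 mol
Temperature fell, so q_rxn = +|q_surr| = 3.176 kJ
ΔH = q_rxn / n = 17.80 kJ/mol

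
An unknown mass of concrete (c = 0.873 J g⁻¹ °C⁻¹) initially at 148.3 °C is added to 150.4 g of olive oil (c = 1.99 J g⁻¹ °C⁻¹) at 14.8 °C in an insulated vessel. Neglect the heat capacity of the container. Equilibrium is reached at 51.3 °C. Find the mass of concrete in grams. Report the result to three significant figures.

m = 129 g

q_gained = (150.4 × 1.99) × (51.3 − 14.8) = 10920 J
q_lost = m × 0.873 × (148.3 − 51.3) = 84.681 m
m = 10920 / 84.681 = 129 g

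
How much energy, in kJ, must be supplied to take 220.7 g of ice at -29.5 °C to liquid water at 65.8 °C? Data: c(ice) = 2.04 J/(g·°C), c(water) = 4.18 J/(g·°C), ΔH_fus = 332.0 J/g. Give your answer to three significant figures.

q1 (heat ice -29.5→0.0 °C): 220.7 × 2.04 × 29.5 = 13282 J
q2 (melt at 0 °C): 220.7 × 332.0 = 73272 J
q3 (heat water 0.0→65.8 °C): 220.7 × 4.18 × 65.8 = 60702 J
Total: 13282 + 73272 + 60702 = 147256 J = 147 kJ

q = 147 kJ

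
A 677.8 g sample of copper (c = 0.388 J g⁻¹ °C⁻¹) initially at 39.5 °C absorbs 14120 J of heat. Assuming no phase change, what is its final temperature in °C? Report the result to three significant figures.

T_f = 93.2 °C

ΔT = q / (m c) = 14120 / (677.8 × 0.388) = 53.69 °C
T_f = 39.5 + 53.69 = 93.19 °C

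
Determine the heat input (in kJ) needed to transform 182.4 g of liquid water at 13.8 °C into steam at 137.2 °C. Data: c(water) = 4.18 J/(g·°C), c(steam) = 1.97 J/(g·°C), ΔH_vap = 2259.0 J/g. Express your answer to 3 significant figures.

q = 491 kJ

q1 (heat water 13.8→100.0 °C): 182.4 × 4.18 × 86.2 = 65722 J
q2 (vaporize at 100 °C): 182.4 × 2259.0 = 412042 J
q3 (heat steam 100.0→137.2 °C): 182.4 × 1.97 × 37.2 = 13367 J
Total: 65722 + 412042 + 13367 = 491131 J = 491 kJ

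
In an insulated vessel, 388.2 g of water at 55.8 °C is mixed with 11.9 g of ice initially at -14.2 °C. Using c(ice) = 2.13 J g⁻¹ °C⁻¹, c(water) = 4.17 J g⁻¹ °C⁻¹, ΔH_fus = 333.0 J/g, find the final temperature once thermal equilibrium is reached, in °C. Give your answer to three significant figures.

Heat to bring ice to 0 °C and melt it: q₁ = 11.9×2.13×14.2 + 11.9×333.0 = 4322.6 J
Heat the water can supply cooling to 0 °C: 388.2×4.17×55.8 = 90328.7 J > q₁, so all ice melts.
Energy balance: 388.2×4.17×(55.8 − T) = 4322.6 + 11.9×4.17×(T − 0)
1618.794(55.8 − T) = 4322.6 + 49.623 T
90328.7 − 4322.6 = 1668.417 T
T = 86006.1 / 1668.417 = 51.5495 °C

T_f = 51.5 °C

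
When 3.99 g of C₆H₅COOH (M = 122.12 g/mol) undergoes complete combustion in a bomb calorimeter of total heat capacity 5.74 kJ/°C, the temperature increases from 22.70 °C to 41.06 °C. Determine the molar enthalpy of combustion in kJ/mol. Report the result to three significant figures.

ΔT = 41.06 − 22.70 = 18.36 °C
q_cal = C_cal × ΔT = 5.74 × 18.36 = 105.3864 kJ
n = 3.99 / 122.12 = 0.03267 mol
q_rxn = −q_cal = -105.3864 kJ
ΔH = -105.3864 / 0.03267 = -3226 kJ/mol

ΔH = -3230 kJ/mol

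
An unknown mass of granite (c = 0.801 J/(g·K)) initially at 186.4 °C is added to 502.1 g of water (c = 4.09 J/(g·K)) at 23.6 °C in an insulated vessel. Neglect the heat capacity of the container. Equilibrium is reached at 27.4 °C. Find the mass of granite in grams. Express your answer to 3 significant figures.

q_gained = (502.1 × 4.09) × (27.4 − 23.6) = 7804 J
q_lost = m × 0.801 × (186.4 − 27.4) = 127.359 m
m = 7804 / 127.359 = 61.3 g

m = 61.3 g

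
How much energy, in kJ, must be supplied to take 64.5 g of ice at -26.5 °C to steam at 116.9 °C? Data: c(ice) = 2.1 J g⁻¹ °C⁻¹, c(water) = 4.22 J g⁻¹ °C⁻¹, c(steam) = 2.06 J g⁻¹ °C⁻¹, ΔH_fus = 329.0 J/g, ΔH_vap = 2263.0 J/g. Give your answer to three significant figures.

q = 200 kJ

q1 (heat ice -26.5→0.0 °C): 64.5 × 2.1 × 26.5 = 3589 J
q2 (melt at 0 °C): 64.5 × 329.0 = 21221 J
q3 (heat water 0.0→100.0 °C): 64.5 × 4.22 × 100.0 = 27219 J
q4 (vaporize at 100 °C): 64.5 × 2263.0 = 145964 J
q5 (heat steam 100.0→116.9 °C): 64.5 × 2.06 × 16.9 = 2246 J
Total: 3589 + 21221 + 27219 + 145964 + 2246 = 200239 J = 200 kJ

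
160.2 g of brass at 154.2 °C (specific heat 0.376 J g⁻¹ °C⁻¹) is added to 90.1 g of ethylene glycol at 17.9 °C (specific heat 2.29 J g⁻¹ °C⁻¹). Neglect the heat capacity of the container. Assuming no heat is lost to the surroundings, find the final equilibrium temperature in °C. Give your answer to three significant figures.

Heat lost by brass = heat gained by ethylene glycol.
(160.2)(0.376)(154.2 − T) = (90.1)(2.29)(T − 17.9)
60.2352 (154.2 − T) = 206.329 (T − 17.9)
9288.3 − 60.2352 T = 206.329 T − 3693.3
12981.6 = 266.5642 T
T = 48.70 °C

T_f = 48.7 °C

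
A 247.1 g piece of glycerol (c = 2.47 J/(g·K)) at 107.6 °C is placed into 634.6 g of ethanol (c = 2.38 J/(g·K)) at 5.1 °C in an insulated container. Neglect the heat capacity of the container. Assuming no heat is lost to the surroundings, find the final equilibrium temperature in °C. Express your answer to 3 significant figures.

Heat lost by glycerol = heat gained by ethanol.
(247.1)(2.47)(107.6 − T) = (634.6)(2.38)(T − 5.1)
610.337 (107.6 − T) = 1510.348 (T − 5.1)
65672 − 610.337 T = 1510.348 T − 7702.8
73374.8 = 2120.685 T
T = 34.60 °C

T_f = 34.6 °C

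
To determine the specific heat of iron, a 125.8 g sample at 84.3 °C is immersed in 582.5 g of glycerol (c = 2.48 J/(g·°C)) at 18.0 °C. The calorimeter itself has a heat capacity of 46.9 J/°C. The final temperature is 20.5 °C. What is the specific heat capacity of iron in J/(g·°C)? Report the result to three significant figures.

c = 0.465 J/(g·°C)

q_gained = (582.5 × 2.48 + 46.9) × (20.5 − 18.0) = 3729 J
q_lost = 125.8 × c × (84.3 − 20.5) = 8026.04 c
Set equal: c = 3729 / 8026.04 = 0.465 J/(g·°C)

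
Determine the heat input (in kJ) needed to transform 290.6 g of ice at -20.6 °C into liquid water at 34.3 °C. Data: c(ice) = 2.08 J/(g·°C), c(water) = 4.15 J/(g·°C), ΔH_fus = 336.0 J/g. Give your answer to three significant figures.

q1 (heat ice -20.6→0.0 °C): 290.6 × 2.08 × 20.6 = 12452 J
q2 (melt at 0 °C): 290.6 × 336.0 = 97642 J
q3 (heat water 0.0→34.3 °C): 290.6 × 4.15 × 34.3 = 41365 J
Total: 12452 + 97642 + 41365 = 151459 J = 151 kJ

q = 151 kJ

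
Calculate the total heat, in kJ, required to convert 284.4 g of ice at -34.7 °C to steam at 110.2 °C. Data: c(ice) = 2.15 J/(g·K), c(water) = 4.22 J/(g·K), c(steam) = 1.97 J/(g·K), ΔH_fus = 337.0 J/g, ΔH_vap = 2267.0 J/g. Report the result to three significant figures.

q1 (heat ice -34.7→0.0 °C): 284.4 × 2.15 × 34.7 = 21218 J
q2 (melt at 0 °C): 284.4 × 337.0 = 95843 J
q3 (heat water 0.0→100.0 °C): 284.4 × 4.22 × 100.0 = 120017 J
q4 (vaporize at 100 °C): 284.4 × 2267.0 = 644735 J
q5 (heat steam 100.0→110.2 °C): 284.4 × 1.97 × 10.2 = 5715 J
Total: 21218 + 95843 + 120017 + 644735 + 5715 = 887528 J = 888 kJ

q = 888 kJ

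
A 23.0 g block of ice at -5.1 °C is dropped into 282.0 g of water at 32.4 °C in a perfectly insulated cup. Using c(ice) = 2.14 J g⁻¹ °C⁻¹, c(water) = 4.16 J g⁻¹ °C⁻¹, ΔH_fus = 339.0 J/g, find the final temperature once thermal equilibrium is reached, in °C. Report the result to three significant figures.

T_f = 23.6 °C

Heat to bring ice to 0 °C and melt it: q₁ = 23.0×2.14×5.1 + 23.0×339.0 = 8048.0 J
Heat the water can supply cooling to 0 °C: 282.0×4.16×32.4 = 38009.1 J > q₁, so all ice melts.
Energy balance: 282.0×4.16×(32.4 − T) = 8048.0 + 23.0×4.16×(T − 0)
1173.12(32.4 − T) = 8048.0 + 95.68 T
38009.1 − 8048.0 = 1268.80 T
T = 29961.1 / 1268.80 = 23.61 °C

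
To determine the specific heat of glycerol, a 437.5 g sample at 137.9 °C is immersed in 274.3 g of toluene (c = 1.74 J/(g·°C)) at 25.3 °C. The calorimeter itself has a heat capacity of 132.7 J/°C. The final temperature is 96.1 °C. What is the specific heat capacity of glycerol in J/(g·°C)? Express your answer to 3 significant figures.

q_gained = (274.3 × 1.74 + 132.7) × (96.1 − 25.3) = 43190 J
q_lost = 437.5 × c × (137.9 − 96.1) = 18287.5 c
Set equal: c = 43190 / 18287.5 = 2.36 J/(g·°C)

c = 2.36 J/(g·°C)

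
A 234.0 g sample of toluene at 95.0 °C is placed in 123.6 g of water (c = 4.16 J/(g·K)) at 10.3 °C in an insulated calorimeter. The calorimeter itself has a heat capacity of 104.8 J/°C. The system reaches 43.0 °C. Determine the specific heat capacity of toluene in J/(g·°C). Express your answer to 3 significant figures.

c = 1.66 J/(g·°C)

q_gained = (123.6 × 4.16 + 104.8) × (43.0 − 10.3) = 20240 J
q_lost = 234.0 × c × (95.0 − 43.0) = 12168 c
Set equal: c = 20240 / 12168 = 1.66 J/(g·°C)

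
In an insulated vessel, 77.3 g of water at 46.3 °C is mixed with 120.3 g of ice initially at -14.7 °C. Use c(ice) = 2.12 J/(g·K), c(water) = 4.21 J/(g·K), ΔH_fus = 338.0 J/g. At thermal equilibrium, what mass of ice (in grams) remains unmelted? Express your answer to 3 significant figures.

m_ice remaining = 86.8 g

Heat to warm all ice to 0 °C: 120.3×2.12×14.7 = 3749.0 J
Heat released by water cooling to 0 °C: 77.3×4.21×46.3 = 15068 J
15068 J < 3749.0 + 120.3×338.0 = 44410.4 J, so not all ice melts; final T = 0 °C.
Heat left for melting: 15068 − 3749.0 = 11319.0 J
Mass melted = 11319.0 / 338.0 = 33.49 g
Ice remaining = 120.3 − 33.49 = 86.81 g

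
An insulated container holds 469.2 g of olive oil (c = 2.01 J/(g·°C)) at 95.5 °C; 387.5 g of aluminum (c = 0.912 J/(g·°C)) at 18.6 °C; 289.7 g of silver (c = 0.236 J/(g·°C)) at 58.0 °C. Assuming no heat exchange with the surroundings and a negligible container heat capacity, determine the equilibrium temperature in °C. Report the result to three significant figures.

T_f = 73.7 °C

Σ mᵢcᵢ(T − Tᵢ) = 0  ⇒  T = Σ mᵢcᵢTᵢ / Σ mᵢcᵢ
Σ mᵢcᵢ = 469.2×2.01 + 387.5×0.912 + 289.7×0.236 = 1364.8612
Σ mᵢcᵢTᵢ = 943.092×95.5 + 353.4×18.6 + 68.3692×58.0 = 100600
T = 100600 / 1364.8612 = 73.71 °C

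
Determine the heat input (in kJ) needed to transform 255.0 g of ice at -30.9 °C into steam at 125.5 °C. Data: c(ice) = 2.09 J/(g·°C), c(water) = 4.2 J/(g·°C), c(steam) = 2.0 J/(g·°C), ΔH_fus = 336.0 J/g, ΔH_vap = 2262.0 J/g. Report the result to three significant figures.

q1 (heat ice -30.9→0.0 °C): 255.0 × 2.09 × 30.9 = 16468 J
q2 (melt at 0 °C): 255.0 × 336.0 = 85680 J
q3 (heat water 0.0→100.0 °C): 255.0 × 4.2 × 100.0 = 107100 J
q4 (vaporize at 100 °C): 255.0 × 2262.0 = 576810 J
q5 (heat steam 100.0→125.5 °C): 255.0 × 2.0 × 25.5 = 13005 J
Total: 16468 + 85680 + 107100 + 576810 + 13005 = 799063 J = 799 kJ

q = 799 kJ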